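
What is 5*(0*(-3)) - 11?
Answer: -11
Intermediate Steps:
5*(0*(-3)) - 11 = 5*0 - 11 = 0 - 11 = -11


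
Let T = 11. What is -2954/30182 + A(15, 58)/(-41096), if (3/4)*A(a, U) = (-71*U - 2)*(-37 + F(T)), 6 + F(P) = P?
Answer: -1017560767/232567401 ≈ -4.3753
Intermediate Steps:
F(P) = -6 + P
A(a, U) = 256/3 + 9088*U/3 (A(a, U) = 4*((-71*U - 2)*(-37 + (-6 + 11)))/3 = 4*((-2 - 71*U)*(-37 + 5))/3 = 4*((-2 - 71*U)*(-32))/3 = 4*(64 + 2272*U)/3 = 256/3 + 9088*U/3)
-2954/30182 + A(15, 58)/(-41096) = -2954/30182 + (256/3 + (9088/3)*58)/(-41096) = -2954*1/30182 + (256/3 + 527104/3)*(-1/41096) = -1477/15091 + (527360/3)*(-1/41096) = -1477/15091 - 65920/15411 = -1017560767/232567401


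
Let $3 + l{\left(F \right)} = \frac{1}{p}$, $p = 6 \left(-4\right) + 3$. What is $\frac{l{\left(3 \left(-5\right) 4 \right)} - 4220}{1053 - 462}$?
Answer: $- \frac{88684}{12411} \approx -7.1456$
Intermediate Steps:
$p = -21$ ($p = -24 + 3 = -21$)
$l{\left(F \right)} = - \frac{64}{21}$ ($l{\left(F \right)} = -3 + \frac{1}{-21} = -3 - \frac{1}{21} = - \frac{64}{21}$)
$\frac{l{\left(3 \left(-5\right) 4 \right)} - 4220}{1053 - 462} = \frac{- \frac{64}{21} - 4220}{1053 - 462} = - \frac{88684}{21 \cdot 591} = \left(- \frac{88684}{21}\right) \frac{1}{591} = - \frac{88684}{12411}$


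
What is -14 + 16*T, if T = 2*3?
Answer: 82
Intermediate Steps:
T = 6
-14 + 16*T = -14 + 16*6 = -14 + 96 = 82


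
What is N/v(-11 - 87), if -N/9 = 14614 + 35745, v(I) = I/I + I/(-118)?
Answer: -2971181/12 ≈ -2.4760e+5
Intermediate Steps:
v(I) = 1 - I/118 (v(I) = 1 + I*(-1/118) = 1 - I/118)
N = -453231 (N = -9*(14614 + 35745) = -9*50359 = -453231)
N/v(-11 - 87) = -453231/(1 - (-11 - 87)/118) = -453231/(1 - 1/118*(-98)) = -453231/(1 + 49/59) = -453231/108/59 = -453231*59/108 = -2971181/12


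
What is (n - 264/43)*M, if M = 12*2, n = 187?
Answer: 186648/43 ≈ 4340.6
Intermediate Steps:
M = 24
(n - 264/43)*M = (187 - 264/43)*24 = (7777/43)*24 = 186648/43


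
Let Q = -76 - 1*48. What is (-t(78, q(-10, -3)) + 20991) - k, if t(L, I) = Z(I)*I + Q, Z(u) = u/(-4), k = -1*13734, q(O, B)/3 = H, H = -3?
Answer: 139477/4 ≈ 34869.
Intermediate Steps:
q(O, B) = -9 (q(O, B) = 3*(-3) = -9)
k = -13734
Q = -124 (Q = -76 - 48 = -124)
Z(u) = -u/4 (Z(u) = u*(-¼) = -u/4)
t(L, I) = -124 - I²/4 (t(L, I) = (-I/4)*I - 124 = -I²/4 - 124 = -124 - I²/4)
(-t(78, q(-10, -3)) + 20991) - k = (-(-124 - ¼*(-9)²) + 20991) - 1*(-13734) = (-(-124 - ¼*81) + 20991) + 13734 = (-(-124 - 81/4) + 20991) + 13734 = (-1*(-577/4) + 20991) + 13734 = (577/4 + 20991) + 13734 = 84541/4 + 13734 = 139477/4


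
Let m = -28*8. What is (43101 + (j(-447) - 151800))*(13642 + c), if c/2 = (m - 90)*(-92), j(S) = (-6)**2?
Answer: -7760494134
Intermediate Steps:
j(S) = 36
m = -224
c = 57776 (c = 2*((-224 - 90)*(-92)) = 2*(-314*(-92)) = 2*28888 = 57776)
(43101 + (j(-447) - 151800))*(13642 + c) = (43101 + (36 - 151800))*(13642 + 57776) = (43101 - 151764)*71418 = -108663*71418 = -7760494134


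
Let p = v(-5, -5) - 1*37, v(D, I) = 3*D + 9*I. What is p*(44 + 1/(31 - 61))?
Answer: -127943/30 ≈ -4264.8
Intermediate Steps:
p = -97 (p = (3*(-5) + 9*(-5)) - 1*37 = (-15 - 45) - 37 = -60 - 37 = -97)
p*(44 + 1/(31 - 61)) = -97*(44 + 1/(31 - 61)) = -97*(44 + 1/(-30)) = -97*(44 - 1/30) = -97*1319/30 = -127943/30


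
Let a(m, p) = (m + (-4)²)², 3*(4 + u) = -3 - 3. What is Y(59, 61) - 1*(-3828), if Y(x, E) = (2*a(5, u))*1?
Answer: 4710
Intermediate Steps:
u = -6 (u = -4 + (-3 - 3)/3 = -4 + (⅓)*(-6) = -4 - 2 = -6)
a(m, p) = (16 + m)² (a(m, p) = (m + 16)² = (16 + m)²)
Y(x, E) = 882 (Y(x, E) = (2*(16 + 5)²)*1 = (2*21²)*1 = (2*441)*1 = 882*1 = 882)
Y(59, 61) - 1*(-3828) = 882 - 1*(-3828) = 882 + 3828 = 4710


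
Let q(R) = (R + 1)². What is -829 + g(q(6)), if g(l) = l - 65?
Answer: -845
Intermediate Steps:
q(R) = (1 + R)²
g(l) = -65 + l
-829 + g(q(6)) = -829 + (-65 + (1 + 6)²) = -829 + (-65 + 7²) = -829 + (-65 + 49) = -829 - 16 = -845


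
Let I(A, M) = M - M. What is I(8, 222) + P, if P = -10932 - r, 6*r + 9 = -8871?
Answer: -9452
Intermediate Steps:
r = -1480 (r = -3/2 + (⅙)*(-8871) = -3/2 - 2957/2 = -1480)
I(A, M) = 0
P = -9452 (P = -10932 - 1*(-1480) = -10932 + 1480 = -9452)
I(8, 222) + P = 0 - 9452 = -9452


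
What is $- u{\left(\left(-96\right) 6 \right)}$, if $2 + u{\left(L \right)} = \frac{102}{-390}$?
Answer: $\frac{147}{65} \approx 2.2615$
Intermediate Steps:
$u{\left(L \right)} = - \frac{147}{65}$ ($u{\left(L \right)} = -2 + \frac{102}{-390} = -2 + 102 \left(- \frac{1}{390}\right) = -2 - \frac{17}{65} = - \frac{147}{65}$)
$- u{\left(\left(-96\right) 6 \right)} = \left(-1\right) \left(- \frac{147}{65}\right) = \frac{147}{65}$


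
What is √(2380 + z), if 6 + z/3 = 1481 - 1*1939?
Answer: 2*√247 ≈ 31.432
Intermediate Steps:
z = -1392 (z = -18 + 3*(1481 - 1*1939) = -18 + 3*(1481 - 1939) = -18 + 3*(-458) = -18 - 1374 = -1392)
√(2380 + z) = √(2380 - 1392) = √988 = 2*√247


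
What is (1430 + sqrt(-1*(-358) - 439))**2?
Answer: 2044819 + 25740*I ≈ 2.0448e+6 + 25740.0*I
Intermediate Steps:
(1430 + sqrt(-1*(-358) - 439))**2 = (1430 + sqrt(358 - 439))**2 = (1430 + sqrt(-81))**2 = (1430 + 9*I)**2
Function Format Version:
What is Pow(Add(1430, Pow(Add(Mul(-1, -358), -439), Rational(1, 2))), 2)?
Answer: Add(2044819, Mul(25740, I)) ≈ Add(2.0448e+6, Mul(25740., I))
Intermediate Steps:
Pow(Add(1430, Pow(Add(Mul(-1, -358), -439), Rational(1, 2))), 2) = Pow(Add(1430, Pow(Add(358, -439), Rational(1, 2))), 2) = Pow(Add(1430, Pow(-81, Rational(1, 2))), 2) = Pow(Add(1430, Mul(9, I)), 2)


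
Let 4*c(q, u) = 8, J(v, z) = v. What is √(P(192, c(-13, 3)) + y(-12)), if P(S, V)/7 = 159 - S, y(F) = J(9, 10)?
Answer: I*√222 ≈ 14.9*I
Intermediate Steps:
c(q, u) = 2 (c(q, u) = (¼)*8 = 2)
y(F) = 9
P(S, V) = 1113 - 7*S (P(S, V) = 7*(159 - S) = 1113 - 7*S)
√(P(192, c(-13, 3)) + y(-12)) = √((1113 - 7*192) + 9) = √((1113 - 1344) + 9) = √(-231 + 9) = √(-222) = I*√222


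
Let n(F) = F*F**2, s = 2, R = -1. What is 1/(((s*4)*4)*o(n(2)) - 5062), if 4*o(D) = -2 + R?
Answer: -1/5086 ≈ -0.00019662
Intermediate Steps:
n(F) = F**3
o(D) = -3/4 (o(D) = (-2 - 1)/4 = (1/4)*(-3) = -3/4)
1/(((s*4)*4)*o(n(2)) - 5062) = 1/(((2*4)*4)*(-3/4) - 5062) = 1/((8*4)*(-3/4) - 5062) = 1/(32*(-3/4) - 5062) = 1/(-24 - 5062) = 1/(-5086) = -1/5086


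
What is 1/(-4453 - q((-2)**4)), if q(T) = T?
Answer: -1/4469 ≈ -0.00022376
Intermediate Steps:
1/(-4453 - q((-2)**4)) = 1/(-4453 - 1*(-2)**4) = 1/(-4453 - 1*16) = 1/(-4453 - 16) = 1/(-4469) = -1/4469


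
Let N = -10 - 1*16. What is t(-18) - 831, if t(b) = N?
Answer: -857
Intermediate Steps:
N = -26 (N = -10 - 16 = -26)
t(b) = -26
t(-18) - 831 = -26 - 831 = -857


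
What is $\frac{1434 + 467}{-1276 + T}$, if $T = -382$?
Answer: $- \frac{1901}{1658} \approx -1.1466$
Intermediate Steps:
$\frac{1434 + 467}{-1276 + T} = \frac{1434 + 467}{-1276 - 382} = \frac{1}{-1658} \cdot 1901 = \left(- \frac{1}{1658}\right) 1901 = - \frac{1901}{1658}$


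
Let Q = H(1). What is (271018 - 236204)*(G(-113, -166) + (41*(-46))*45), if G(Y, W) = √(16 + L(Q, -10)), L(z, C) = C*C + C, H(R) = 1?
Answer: -2954664180 + 34814*√106 ≈ -2.9543e+9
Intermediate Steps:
Q = 1
L(z, C) = C + C² (L(z, C) = C² + C = C + C²)
G(Y, W) = √106 (G(Y, W) = √(16 - 10*(1 - 10)) = √(16 - 10*(-9)) = √(16 + 90) = √106)
(271018 - 236204)*(G(-113, -166) + (41*(-46))*45) = (271018 - 236204)*(√106 + (41*(-46))*45) = 34814*(√106 - 1886*45) = 34814*(√106 - 84870) = 34814*(-84870 + √106) = -2954664180 + 34814*√106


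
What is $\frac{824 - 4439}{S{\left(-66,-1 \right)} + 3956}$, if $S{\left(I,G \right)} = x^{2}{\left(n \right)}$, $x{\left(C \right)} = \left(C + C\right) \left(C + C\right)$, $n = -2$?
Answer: $- \frac{1205}{1404} \approx -0.85826$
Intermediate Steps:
$x{\left(C \right)} = 4 C^{2}$ ($x{\left(C \right)} = 2 C 2 C = 4 C^{2}$)
$S{\left(I,G \right)} = 256$ ($S{\left(I,G \right)} = \left(4 \left(-2\right)^{2}\right)^{2} = \left(4 \cdot 4\right)^{2} = 16^{2} = 256$)
$\frac{824 - 4439}{S{\left(-66,-1 \right)} + 3956} = \frac{824 - 4439}{256 + 3956} = - \frac{3615}{4212} = \left(-3615\right) \frac{1}{4212} = - \frac{1205}{1404}$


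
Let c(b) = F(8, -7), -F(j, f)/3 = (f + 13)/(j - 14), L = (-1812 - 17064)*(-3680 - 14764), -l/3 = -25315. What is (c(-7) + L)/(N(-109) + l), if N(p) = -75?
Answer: 116049649/25290 ≈ 4588.8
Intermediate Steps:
l = 75945 (l = -3*(-25315) = 75945)
L = 348148944 (L = -18876*(-18444) = 348148944)
F(j, f) = -3*(13 + f)/(-14 + j) (F(j, f) = -3*(f + 13)/(j - 14) = -3*(13 + f)/(-14 + j))
c(b) = 3 (c(b) = 3*(-13 - 1*(-7))/(-14 + 8) = 3*(-13 + 7)/(-6) = 3*(-1/6)*(-6) = 3)
(c(-7) + L)/(N(-109) + l) = (3 + 348148944)/(-75 + 75945) = 348148947/75870 = 348148947*(1/75870) = 116049649/25290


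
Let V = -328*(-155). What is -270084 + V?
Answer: -219244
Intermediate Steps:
V = 50840
-270084 + V = -270084 + 50840 = -219244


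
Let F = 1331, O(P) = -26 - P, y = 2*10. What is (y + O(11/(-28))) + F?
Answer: 37111/28 ≈ 1325.4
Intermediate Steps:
y = 20
(y + O(11/(-28))) + F = (20 + (-26 - 11/(-28))) + 1331 = (20 + (-26 - 11*(-1)/28)) + 1331 = (20 + (-26 - 1*(-11/28))) + 1331 = (20 + (-26 + 11/28)) + 1331 = (20 - 717/28) + 1331 = -157/28 + 1331 = 37111/28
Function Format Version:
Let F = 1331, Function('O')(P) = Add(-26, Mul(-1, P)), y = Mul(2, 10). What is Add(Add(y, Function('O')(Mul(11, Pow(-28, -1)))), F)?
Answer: Rational(37111, 28) ≈ 1325.4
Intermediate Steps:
y = 20
Add(Add(y, Function('O')(Mul(11, Pow(-28, -1)))), F) = Add(Add(20, Add(-26, Mul(-1, Mul(11, Pow(-28, -1))))), 1331) = Add(Add(20, Add(-26, Mul(-1, Mul(11, Rational(-1, 28))))), 1331) = Add(Add(20, Add(-26, Mul(-1, Rational(-11, 28)))), 1331) = Add(Add(20, Add(-26, Rational(11, 28))), 1331) = Add(Add(20, Rational(-717, 28)), 1331) = Add(Rational(-157, 28), 1331) = Rational(37111, 28)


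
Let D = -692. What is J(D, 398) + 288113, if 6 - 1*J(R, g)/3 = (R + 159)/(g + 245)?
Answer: 185269832/643 ≈ 2.8813e+5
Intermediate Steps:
J(R, g) = 18 - 3*(159 + R)/(245 + g) (J(R, g) = 18 - 3*(R + 159)/(g + 245) = 18 - 3*(159 + R)/(245 + g))
J(D, 398) + 288113 = 3*(1311 - 1*(-692) + 6*398)/(245 + 398) + 288113 = 3*(1311 + 692 + 2388)/643 + 288113 = 3*(1/643)*4391 + 288113 = 13173/643 + 288113 = 185269832/643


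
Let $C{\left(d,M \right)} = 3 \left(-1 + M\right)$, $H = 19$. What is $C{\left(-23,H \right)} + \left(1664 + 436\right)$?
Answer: $2154$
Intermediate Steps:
$C{\left(d,M \right)} = -3 + 3 M$
$C{\left(-23,H \right)} + \left(1664 + 436\right) = \left(-3 + 3 \cdot 19\right) + \left(1664 + 436\right) = \left(-3 + 57\right) + 2100 = 54 + 2100 = 2154$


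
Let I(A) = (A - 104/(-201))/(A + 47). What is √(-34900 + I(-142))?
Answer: I*√12724660948890/19095 ≈ 186.81*I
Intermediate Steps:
I(A) = (104/201 + A)/(47 + A) (I(A) = (A - 104*(-1/201))/(47 + A) = (A + 104/201)/(47 + A) = (104/201 + A)/(47 + A))
√(-34900 + I(-142)) = √(-34900 + (104/201 - 142)/(47 - 142)) = √(-34900 - 28438/201/(-95)) = √(-34900 - 1/95*(-28438/201)) = √(-34900 + 28438/19095) = √(-666387062/19095) = I*√12724660948890/19095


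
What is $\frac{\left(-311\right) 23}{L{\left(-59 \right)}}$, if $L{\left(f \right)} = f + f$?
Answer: $\frac{7153}{118} \approx 60.619$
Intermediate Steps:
$L{\left(f \right)} = 2 f$
$\frac{\left(-311\right) 23}{L{\left(-59 \right)}} = \frac{\left(-311\right) 23}{2 \left(-59\right)} = - \frac{7153}{-118} = \left(-7153\right) \left(- \frac{1}{118}\right) = \frac{7153}{118}$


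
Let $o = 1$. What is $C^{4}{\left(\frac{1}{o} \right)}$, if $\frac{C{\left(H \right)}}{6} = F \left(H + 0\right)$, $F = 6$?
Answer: $1679616$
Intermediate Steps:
$C{\left(H \right)} = 36 H$ ($C{\left(H \right)} = 6 \cdot 6 \left(H + 0\right) = 6 \cdot 6 H = 36 H$)
$C^{4}{\left(\frac{1}{o} \right)} = \left(\frac{36}{1}\right)^{4} = \left(36 \cdot 1\right)^{4} = 36^{4} = 1679616$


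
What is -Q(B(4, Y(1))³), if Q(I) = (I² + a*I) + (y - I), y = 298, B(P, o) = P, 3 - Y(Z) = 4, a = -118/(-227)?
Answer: -990462/227 ≈ -4363.3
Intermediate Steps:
a = 118/227 (a = -118*(-1/227) = 118/227 ≈ 0.51982)
Y(Z) = -1 (Y(Z) = 3 - 1*4 = 3 - 4 = -1)
Q(I) = 298 + I² - 109*I/227 (Q(I) = (I² + 118*I/227) + (298 - I) = 298 + I² - 109*I/227)
-Q(B(4, Y(1))³) = -(298 + (4³)² - 109/227*4³) = -(298 + 64² - 109/227*64) = -(298 + 4096 - 6976/227) = -1*990462/227 = -990462/227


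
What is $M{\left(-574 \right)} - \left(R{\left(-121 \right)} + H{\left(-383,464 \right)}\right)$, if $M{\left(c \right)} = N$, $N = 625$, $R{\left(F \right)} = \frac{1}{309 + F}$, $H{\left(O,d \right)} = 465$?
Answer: $\frac{30079}{188} \approx 159.99$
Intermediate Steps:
$M{\left(c \right)} = 625$
$M{\left(-574 \right)} - \left(R{\left(-121 \right)} + H{\left(-383,464 \right)}\right) = 625 - \left(\frac{1}{309 - 121} + 465\right) = 625 - \left(\frac{1}{188} + 465\right) = 625 - \frac{87421}{188} = \frac{30079}{188}$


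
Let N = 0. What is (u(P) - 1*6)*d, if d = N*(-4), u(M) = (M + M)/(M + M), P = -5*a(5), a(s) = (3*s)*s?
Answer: 0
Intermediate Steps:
a(s) = 3*s²
P = -375 (P = -15*5² = -15*25 = -5*75 = -375)
u(M) = 1 (u(M) = (2*M)/((2*M)) = (2*M)*(1/(2*M)) = 1)
d = 0 (d = 0*(-4) = 0)
(u(P) - 1*6)*d = (1 - 1*6)*0 = (1 - 6)*0 = -5*0 = 0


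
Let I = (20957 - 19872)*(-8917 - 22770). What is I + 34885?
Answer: -34345510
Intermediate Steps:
I = -34380395 (I = 1085*(-31687) = -34380395)
I + 34885 = -34380395 + 34885 = -34345510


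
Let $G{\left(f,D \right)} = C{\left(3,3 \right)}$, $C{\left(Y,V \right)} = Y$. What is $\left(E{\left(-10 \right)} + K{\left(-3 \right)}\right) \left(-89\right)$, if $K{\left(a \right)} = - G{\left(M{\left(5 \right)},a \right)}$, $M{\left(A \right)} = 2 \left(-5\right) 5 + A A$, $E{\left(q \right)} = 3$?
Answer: $0$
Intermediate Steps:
$M{\left(A \right)} = -50 + A^{2}$ ($M{\left(A \right)} = \left(-10\right) 5 + A^{2} = -50 + A^{2}$)
$G{\left(f,D \right)} = 3$
$K{\left(a \right)} = -3$ ($K{\left(a \right)} = \left(-1\right) 3 = -3$)
$\left(E{\left(-10 \right)} + K{\left(-3 \right)}\right) \left(-89\right) = \left(3 - 3\right) \left(-89\right) = 0 \left(-89\right) = 0$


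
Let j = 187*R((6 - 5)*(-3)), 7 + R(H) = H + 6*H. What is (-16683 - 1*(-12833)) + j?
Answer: -9086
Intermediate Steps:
R(H) = -7 + 7*H (R(H) = -7 + (H + 6*H) = -7 + 7*H)
j = -5236 (j = 187*(-7 + 7*((6 - 5)*(-3))) = 187*(-7 + 7*(1*(-3))) = 187*(-7 + 7*(-3)) = 187*(-7 - 21) = 187*(-28) = -5236)
(-16683 - 1*(-12833)) + j = (-16683 - 1*(-12833)) - 5236 = (-16683 + 12833) - 5236 = -3850 - 5236 = -9086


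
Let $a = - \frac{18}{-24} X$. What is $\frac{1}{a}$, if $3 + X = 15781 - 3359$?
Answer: $\frac{4}{37257} \approx 0.00010736$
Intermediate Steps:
$X = 12419$ ($X = -3 + \left(15781 - 3359\right) = -3 + 12422 = 12419$)
$a = \frac{37257}{4}$ ($a = - \frac{18}{-24} \cdot 12419 = \left(-18\right) \left(- \frac{1}{24}\right) 12419 = \frac{3}{4} \cdot 12419 = \frac{37257}{4} \approx 9314.3$)
$\frac{1}{a} = \frac{1}{\frac{37257}{4}} = \frac{4}{37257}$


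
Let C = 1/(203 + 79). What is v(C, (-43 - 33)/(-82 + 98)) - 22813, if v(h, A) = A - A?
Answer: -22813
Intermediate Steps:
C = 1/282 ≈ 0.0035461
v(h, A) = 0
v(C, (-43 - 33)/(-82 + 98)) - 22813 = 0 - 22813 = -22813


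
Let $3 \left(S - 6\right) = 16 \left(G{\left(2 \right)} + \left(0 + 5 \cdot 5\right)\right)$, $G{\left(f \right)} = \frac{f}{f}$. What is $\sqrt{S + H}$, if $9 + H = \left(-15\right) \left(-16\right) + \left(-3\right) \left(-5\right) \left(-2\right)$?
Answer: $\frac{\sqrt{3111}}{3} \approx 18.592$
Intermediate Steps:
$G{\left(f \right)} = 1$
$H = 201$ ($H = -9 + \left(\left(-15\right) \left(-16\right) + \left(-3\right) \left(-5\right) \left(-2\right)\right) = -9 + \left(240 + 15 \left(-2\right)\right) = -9 + \left(240 - 30\right) = -9 + 210 = 201$)
$S = \frac{434}{3}$ ($S = 6 + \frac{16 \left(1 + \left(0 + 5 \cdot 5\right)\right)}{3} = 6 + \frac{16 \left(1 + \left(0 + 25\right)\right)}{3} = 6 + \frac{16 \left(1 + 25\right)}{3} = 6 + \frac{16 \cdot 26}{3} = 6 + \frac{1}{3} \cdot 416 = 6 + \frac{416}{3} = \frac{434}{3} \approx 144.67$)
$\sqrt{S + H} = \sqrt{\frac{434}{3} + 201} = \sqrt{\frac{1037}{3}} = \frac{\sqrt{3111}}{3}$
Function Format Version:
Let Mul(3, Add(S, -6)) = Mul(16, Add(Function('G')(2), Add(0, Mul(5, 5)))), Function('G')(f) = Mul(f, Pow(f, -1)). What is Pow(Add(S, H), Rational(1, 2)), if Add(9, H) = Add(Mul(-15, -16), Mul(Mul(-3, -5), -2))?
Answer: Mul(Rational(1, 3), Pow(3111, Rational(1, 2))) ≈ 18.592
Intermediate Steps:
Function('G')(f) = 1
H = 201 (H = Add(-9, Add(Mul(-15, -16), Mul(Mul(-3, -5), -2))) = Add(-9, Add(240, Mul(15, -2))) = Add(-9, Add(240, -30)) = Add(-9, 210) = 201)
S = Rational(434, 3) (S = Add(6, Mul(Rational(1, 3), Mul(16, Add(1, Add(0, Mul(5, 5)))))) = Add(6, Mul(Rational(1, 3), Mul(16, Add(1, Add(0, 25))))) = Add(6, Mul(Rational(1, 3), Mul(16, Add(1, 25)))) = Add(6, Mul(Rational(1, 3), Mul(16, 26))) = Add(6, Mul(Rational(1, 3), 416)) = Add(6, Rational(416, 3)) = Rational(434, 3) ≈ 144.67)
Pow(Add(S, H), Rational(1, 2)) = Pow(Add(Rational(434, 3), 201), Rational(1, 2)) = Pow(Rational(1037, 3), Rational(1, 2)) = Mul(Rational(1, 3), Pow(3111, Rational(1, 2)))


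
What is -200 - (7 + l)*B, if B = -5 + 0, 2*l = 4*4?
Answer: -125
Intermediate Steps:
l = 8 (l = (4*4)/2 = (1/2)*16 = 8)
B = -5
-200 - (7 + l)*B = -200 - (7 + 8)*(-5) = -200 - 15*(-5) = -200 - 1*(-75) = -200 + 75 = -125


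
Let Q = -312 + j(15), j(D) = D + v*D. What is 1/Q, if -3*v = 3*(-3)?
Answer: -1/252 ≈ -0.0039683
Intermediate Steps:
v = 3 (v = -(-3) = -⅓*(-9) = 3)
j(D) = 4*D (j(D) = D + 3*D = 4*D)
Q = -252 (Q = -312 + 4*15 = -312 + 60 = -252)
1/Q = 1/(-252) = -1/252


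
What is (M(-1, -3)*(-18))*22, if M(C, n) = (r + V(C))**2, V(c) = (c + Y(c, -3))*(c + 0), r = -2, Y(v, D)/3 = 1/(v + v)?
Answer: -99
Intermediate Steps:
Y(v, D) = 3/(2*v) (Y(v, D) = 3/(v + v) = 3/((2*v)) = 3*(1/(2*v)) = 3/(2*v))
V(c) = c*(c + 3/(2*c)) (V(c) = (c + 3/(2*c))*(c + 0) = (c + 3/(2*c))*c = c*(c + 3/(2*c)))
M(C, n) = (-1/2 + C**2)**2 (M(C, n) = (-2 + (3/2 + C**2))**2 = (-1/2 + C**2)**2)
(M(-1, -3)*(-18))*22 = (((-1 + 2*(-1)**2)**2/4)*(-18))*22 = (((-1 + 2*1)**2/4)*(-18))*22 = (((-1 + 2)**2/4)*(-18))*22 = (((1/4)*1**2)*(-18))*22 = (((1/4)*1)*(-18))*22 = ((1/4)*(-18))*22 = -9/2*22 = -99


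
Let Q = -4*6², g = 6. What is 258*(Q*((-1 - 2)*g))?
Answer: 668736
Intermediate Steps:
Q = -144 (Q = -4*36 = -144)
258*(Q*((-1 - 2)*g)) = 258*(-144*(-1 - 2)*6) = 258*(-(-432)*6) = 258*(-144*(-18)) = 258*2592 = 668736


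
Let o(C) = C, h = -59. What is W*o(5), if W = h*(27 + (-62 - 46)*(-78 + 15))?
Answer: -2015145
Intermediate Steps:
W = -403029 (W = -59*(27 + (-62 - 46)*(-78 + 15)) = -59*(27 - 108*(-63)) = -59*(27 + 6804) = -59*6831 = -403029)
W*o(5) = -403029*5 = -2015145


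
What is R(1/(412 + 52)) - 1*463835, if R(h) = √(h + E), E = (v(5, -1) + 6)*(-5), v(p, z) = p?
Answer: -463835 + 13*I*√4379/116 ≈ -4.6384e+5 + 7.4161*I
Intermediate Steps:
E = -55 (E = (5 + 6)*(-5) = 11*(-5) = -55)
R(h) = √(-55 + h) (R(h) = √(h - 55) = √(-55 + h))
R(1/(412 + 52)) - 1*463835 = √(-55 + 1/(412 + 52)) - 1*463835 = √(-55 + 1/464) - 463835 = √(-25519/464) - 463835 = 13*I*√4379/116 - 463835 = -463835 + 13*I*√4379/116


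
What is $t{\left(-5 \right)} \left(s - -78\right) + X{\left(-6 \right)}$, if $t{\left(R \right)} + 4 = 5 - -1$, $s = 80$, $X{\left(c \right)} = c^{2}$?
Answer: $352$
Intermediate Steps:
$t{\left(R \right)} = 2$ ($t{\left(R \right)} = -4 + \left(5 - -1\right) = -4 + \left(5 + 1\right) = -4 + 6 = 2$)
$t{\left(-5 \right)} \left(s - -78\right) + X{\left(-6 \right)} = 2 \left(80 - -78\right) + \left(-6\right)^{2} = 2 \left(80 + 78\right) + 36 = 2 \cdot 158 + 36 = 316 + 36 = 352$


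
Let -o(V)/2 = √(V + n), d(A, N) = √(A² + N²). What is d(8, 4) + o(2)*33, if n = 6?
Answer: -132*√2 + 4*√5 ≈ -177.73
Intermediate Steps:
o(V) = -2*√(6 + V) (o(V) = -2*√(V + 6) = -2*√(6 + V))
d(8, 4) + o(2)*33 = √(8² + 4²) - 2*√(6 + 2)*33 = √(64 + 16) - 4*√2*33 = √80 - 4*√2*33 = 4*√5 - 4*√2*33 = 4*√5 - 132*√2 = -132*√2 + 4*√5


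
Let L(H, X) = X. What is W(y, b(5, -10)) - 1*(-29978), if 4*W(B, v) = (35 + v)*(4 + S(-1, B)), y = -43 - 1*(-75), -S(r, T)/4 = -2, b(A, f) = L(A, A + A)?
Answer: 30113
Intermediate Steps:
b(A, f) = 2*A (b(A, f) = A + A = 2*A)
S(r, T) = 8 (S(r, T) = -4*(-2) = 8)
y = 32 (y = -43 + 75 = 32)
W(B, v) = 105 + 3*v (W(B, v) = ((35 + v)*(4 + 8))/4 = ((35 + v)*12)/4 = (420 + 12*v)/4 = 105 + 3*v)
W(y, b(5, -10)) - 1*(-29978) = (105 + 3*(2*5)) - 1*(-29978) = (105 + 3*10) + 29978 = (105 + 30) + 29978 = 135 + 29978 = 30113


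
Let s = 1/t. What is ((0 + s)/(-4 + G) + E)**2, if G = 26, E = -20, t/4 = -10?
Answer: 309795201/774400 ≈ 400.05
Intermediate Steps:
t = -40 (t = 4*(-10) = -40)
s = -1/40 (s = 1/(-40) = -1/40 ≈ -0.025000)
((0 + s)/(-4 + G) + E)**2 = ((0 - 1/40)/(-4 + 26) - 20)**2 = (-1/40/22 - 20)**2 = (-1/40*1/22 - 20)**2 = (-1/880 - 20)**2 = (-17601/880)**2 = 309795201/774400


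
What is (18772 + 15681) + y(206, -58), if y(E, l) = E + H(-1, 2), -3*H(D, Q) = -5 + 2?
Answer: 34660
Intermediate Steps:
H(D, Q) = 1 (H(D, Q) = -(-5 + 2)/3 = -⅓*(-3) = 1)
y(E, l) = 1 + E (y(E, l) = E + 1 = 1 + E)
(18772 + 15681) + y(206, -58) = (18772 + 15681) + (1 + 206) = 34453 + 207 = 34660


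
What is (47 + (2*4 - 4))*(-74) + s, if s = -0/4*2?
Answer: -3774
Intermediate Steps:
s = 0 (s = -0/4*2 = -4*0*2 = 0*2 = 0)
(47 + (2*4 - 4))*(-74) + s = (47 + (2*4 - 4))*(-74) + 0 = (47 + (8 - 4))*(-74) + 0 = (47 + 4)*(-74) + 0 = 51*(-74) + 0 = -3774 + 0 = -3774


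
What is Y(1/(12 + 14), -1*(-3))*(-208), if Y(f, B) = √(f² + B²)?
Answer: -8*√6085 ≈ -624.05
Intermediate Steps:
Y(f, B) = √(B² + f²)
Y(1/(12 + 14), -1*(-3))*(-208) = √((-1*(-3))² + (1/(12 + 14))²)*(-208) = √(3² + (1/26)²)*(-208) = √(9 + (1/26)²)*(-208) = √(9 + 1/676)*(-208) = √(6085/676)*(-208) = (√6085/26)*(-208) = -8*√6085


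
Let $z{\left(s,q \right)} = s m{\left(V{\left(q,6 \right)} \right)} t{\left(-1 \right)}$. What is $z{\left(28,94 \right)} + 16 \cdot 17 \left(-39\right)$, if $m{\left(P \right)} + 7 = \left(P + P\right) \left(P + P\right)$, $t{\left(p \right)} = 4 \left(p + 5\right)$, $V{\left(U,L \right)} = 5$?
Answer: $31056$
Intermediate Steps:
$t{\left(p \right)} = 20 + 4 p$ ($t{\left(p \right)} = 4 \left(5 + p\right) = 20 + 4 p$)
$m{\left(P \right)} = -7 + 4 P^{2}$ ($m{\left(P \right)} = -7 + \left(P + P\right) \left(P + P\right) = -7 + 2 P 2 P = -7 + 4 P^{2}$)
$z{\left(s,q \right)} = 1488 s$ ($z{\left(s,q \right)} = s \left(-7 + 4 \cdot 5^{2}\right) \left(20 + 4 \left(-1\right)\right) = s \left(-7 + 4 \cdot 25\right) \left(20 - 4\right) = s \left(-7 + 100\right) 16 = s 93 \cdot 16 = 93 s 16 = 1488 s$)
$z{\left(28,94 \right)} + 16 \cdot 17 \left(-39\right) = 1488 \cdot 28 + 16 \cdot 17 \left(-39\right) = 41664 + 272 \left(-39\right) = 41664 - 10608 = 31056$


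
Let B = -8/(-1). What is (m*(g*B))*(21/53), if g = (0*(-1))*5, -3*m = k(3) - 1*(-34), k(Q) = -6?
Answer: 0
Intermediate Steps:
m = -28/3 (m = -(-6 - 1*(-34))/3 = -(-6 + 34)/3 = -1/3*28 = -28/3 ≈ -9.3333)
B = 8 (B = -8*(-1) = 8)
g = 0 (g = 0*5 = 0)
(m*(g*B))*(21/53) = (-0*8)*(21/53) = (-28/3*0)*(21*(1/53)) = 0*(21/53) = 0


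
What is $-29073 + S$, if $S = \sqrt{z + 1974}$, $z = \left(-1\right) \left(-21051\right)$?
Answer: $-29073 + 5 \sqrt{921} \approx -28921.0$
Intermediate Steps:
$z = 21051$
$S = 5 \sqrt{921}$ ($S = \sqrt{21051 + 1974} = \sqrt{23025} = 5 \sqrt{921} \approx 151.74$)
$-29073 + S = -29073 + 5 \sqrt{921}$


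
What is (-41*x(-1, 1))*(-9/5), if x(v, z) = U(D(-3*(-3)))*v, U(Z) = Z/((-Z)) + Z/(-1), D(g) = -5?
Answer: -1476/5 ≈ -295.20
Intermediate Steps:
U(Z) = -1 - Z (U(Z) = Z*(-1/Z) + Z*(-1) = -1 - Z)
x(v, z) = 4*v (x(v, z) = (-1 - 1*(-5))*v = (-1 + 5)*v = 4*v)
(-41*x(-1, 1))*(-9/5) = (-164*(-1))*(-9/5) = (-41*(-4))*(-9*⅕) = 164*(-9/5) = -1476/5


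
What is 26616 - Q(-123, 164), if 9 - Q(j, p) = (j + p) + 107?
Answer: 26755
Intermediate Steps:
Q(j, p) = -98 - j - p (Q(j, p) = 9 - ((j + p) + 107) = 9 - (107 + j + p) = 9 + (-107 - j - p) = -98 - j - p)
26616 - Q(-123, 164) = 26616 - (-98 - 1*(-123) - 1*164) = 26616 - (-98 + 123 - 164) = 26616 - 1*(-139) = 26616 + 139 = 26755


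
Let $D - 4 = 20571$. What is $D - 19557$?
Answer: $1018$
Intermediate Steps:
$D = 20575$ ($D = 4 + 20571 = 20575$)
$D - 19557 = 20575 - 19557 = 1018$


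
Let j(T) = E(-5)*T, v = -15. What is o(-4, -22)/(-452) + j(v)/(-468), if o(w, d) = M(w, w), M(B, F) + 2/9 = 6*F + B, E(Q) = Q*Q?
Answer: 45677/52884 ≈ 0.86372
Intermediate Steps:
E(Q) = Q²
M(B, F) = -2/9 + B + 6*F (M(B, F) = -2/9 + (6*F + B) = -2/9 + (B + 6*F) = -2/9 + B + 6*F)
j(T) = 25*T (j(T) = (-5)²*T = 25*T)
o(w, d) = -2/9 + 7*w (o(w, d) = -2/9 + w + 6*w = -2/9 + 7*w)
o(-4, -22)/(-452) + j(v)/(-468) = (-2/9 + 7*(-4))/(-452) + (25*(-15))/(-468) = (-2/9 - 28)*(-1/452) - 375*(-1/468) = -254/9*(-1/452) + 125/156 = 127/2034 + 125/156 = 45677/52884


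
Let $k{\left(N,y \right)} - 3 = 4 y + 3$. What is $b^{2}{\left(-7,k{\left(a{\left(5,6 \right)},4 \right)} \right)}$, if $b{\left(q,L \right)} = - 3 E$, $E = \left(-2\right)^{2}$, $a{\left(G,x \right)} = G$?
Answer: $144$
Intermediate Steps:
$E = 4$
$k{\left(N,y \right)} = 6 + 4 y$ ($k{\left(N,y \right)} = 3 + \left(4 y + 3\right) = 3 + \left(3 + 4 y\right) = 6 + 4 y$)
$b{\left(q,L \right)} = -12$ ($b{\left(q,L \right)} = \left(-3\right) 4 = -12$)
$b^{2}{\left(-7,k{\left(a{\left(5,6 \right)},4 \right)} \right)} = \left(-12\right)^{2} = 144$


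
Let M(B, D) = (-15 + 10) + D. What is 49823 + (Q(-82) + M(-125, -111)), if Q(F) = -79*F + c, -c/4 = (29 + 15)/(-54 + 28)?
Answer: 730493/13 ≈ 56192.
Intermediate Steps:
c = 88/13 (c = -4*(29 + 15)/(-54 + 28) = -176/(-26) = -176*(-1)/26 = -4*(-22/13) = 88/13 ≈ 6.7692)
M(B, D) = -5 + D
Q(F) = 88/13 - 79*F (Q(F) = -79*F + 88/13 = 88/13 - 79*F)
49823 + (Q(-82) + M(-125, -111)) = 49823 + ((88/13 - 79*(-82)) + (-5 - 111)) = 49823 + ((88/13 + 6478) - 116) = 49823 + (84302/13 - 116) = 49823 + 82794/13 = 730493/13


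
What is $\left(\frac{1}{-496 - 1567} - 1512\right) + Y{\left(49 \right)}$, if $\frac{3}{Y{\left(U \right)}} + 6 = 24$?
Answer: $- \frac{18713479}{12378} \approx -1511.8$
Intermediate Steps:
$Y{\left(U \right)} = \frac{1}{6}$ ($Y{\left(U \right)} = \frac{3}{-6 + 24} = \frac{3}{18} = 3 \cdot \frac{1}{18} = \frac{1}{6}$)
$\left(\frac{1}{-496 - 1567} - 1512\right) + Y{\left(49 \right)} = \left(\frac{1}{-496 - 1567} - 1512\right) + \frac{1}{6} = \left(\frac{1}{-2063} - 1512\right) + \frac{1}{6} = \left(- \frac{1}{2063} - 1512\right) + \frac{1}{6} = - \frac{3119257}{2063} + \frac{1}{6} = - \frac{18713479}{12378}$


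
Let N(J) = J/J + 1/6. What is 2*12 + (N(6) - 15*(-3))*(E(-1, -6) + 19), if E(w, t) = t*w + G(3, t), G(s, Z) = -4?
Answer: 1987/2 ≈ 993.50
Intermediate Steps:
E(w, t) = -4 + t*w (E(w, t) = t*w - 4 = -4 + t*w)
N(J) = 7/6 (N(J) = 1 + 1*(1/6) = 1 + 1/6 = 7/6)
2*12 + (N(6) - 15*(-3))*(E(-1, -6) + 19) = 2*12 + (7/6 - 15*(-3))*((-4 - 6*(-1)) + 19) = 24 + (7/6 + 45)*((-4 + 6) + 19) = 24 + 277*(2 + 19)/6 = 24 + (277/6)*21 = 24 + 1939/2 = 1987/2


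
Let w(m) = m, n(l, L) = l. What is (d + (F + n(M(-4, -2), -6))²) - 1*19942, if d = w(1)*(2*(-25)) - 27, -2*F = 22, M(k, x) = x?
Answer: -19850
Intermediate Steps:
F = -11 (F = -½*22 = -11)
d = -77 (d = 1*(2*(-25)) - 27 = 1*(-50) - 27 = -50 - 27 = -77)
(d + (F + n(M(-4, -2), -6))²) - 1*19942 = (-77 + (-11 - 2)²) - 1*19942 = (-77 + (-13)²) - 19942 = (-77 + 169) - 19942 = 92 - 19942 = -19850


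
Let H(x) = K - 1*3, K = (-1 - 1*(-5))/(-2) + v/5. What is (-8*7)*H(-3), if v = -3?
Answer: 1568/5 ≈ 313.60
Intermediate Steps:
K = -13/5 (K = (-1 - 1*(-5))/(-2) - 3/5 = (-1 + 5)*(-½) - 3*⅕ = 4*(-½) - ⅗ = -2 - ⅗ = -13/5 ≈ -2.6000)
H(x) = -28/5 (H(x) = -13/5 - 1*3 = -13/5 - 3 = -28/5)
(-8*7)*H(-3) = -8*7*(-28/5) = -56*(-28/5) = 1568/5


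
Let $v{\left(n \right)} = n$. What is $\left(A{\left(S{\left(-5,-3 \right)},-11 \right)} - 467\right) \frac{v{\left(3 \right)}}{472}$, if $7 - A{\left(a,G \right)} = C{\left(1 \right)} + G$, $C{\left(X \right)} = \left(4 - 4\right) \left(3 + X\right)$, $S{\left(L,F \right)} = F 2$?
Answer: $- \frac{1347}{472} \approx -2.8538$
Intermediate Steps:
$S{\left(L,F \right)} = 2 F$
$C{\left(X \right)} = 0$ ($C{\left(X \right)} = 0 \left(3 + X\right) = 0$)
$A{\left(a,G \right)} = 7 - G$ ($A{\left(a,G \right)} = 7 - \left(0 + G\right) = 7 - G$)
$\left(A{\left(S{\left(-5,-3 \right)},-11 \right)} - 467\right) \frac{v{\left(3 \right)}}{472} = \left(\left(7 - -11\right) - 467\right) \frac{3}{472} = \left(\left(7 + 11\right) - 467\right) 3 \cdot \frac{1}{472} = \left(18 - 467\right) \frac{3}{472} = \left(-449\right) \frac{3}{472} = - \frac{1347}{472}$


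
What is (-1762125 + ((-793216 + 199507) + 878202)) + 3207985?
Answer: 1730353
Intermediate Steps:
(-1762125 + ((-793216 + 199507) + 878202)) + 3207985 = (-1762125 + (-593709 + 878202)) + 3207985 = (-1762125 + 284493) + 3207985 = -1477632 + 3207985 = 1730353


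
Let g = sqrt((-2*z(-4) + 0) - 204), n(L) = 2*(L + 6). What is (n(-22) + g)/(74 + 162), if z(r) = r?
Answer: -8/59 + 7*I/118 ≈ -0.13559 + 0.059322*I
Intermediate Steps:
n(L) = 12 + 2*L (n(L) = 2*(6 + L) = 12 + 2*L)
g = 14*I (g = sqrt((-2*(-4) + 0) - 204) = sqrt((8 + 0) - 204) = sqrt(8 - 204) = sqrt(-196) = 14*I ≈ 14.0*I)
(n(-22) + g)/(74 + 162) = ((12 + 2*(-22)) + 14*I)/(74 + 162) = ((12 - 44) + 14*I)/236 = (-32 + 14*I)*(1/236) = -8/59 + 7*I/118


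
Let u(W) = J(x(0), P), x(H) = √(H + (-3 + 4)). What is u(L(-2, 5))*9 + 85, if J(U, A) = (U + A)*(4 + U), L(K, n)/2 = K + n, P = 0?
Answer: 130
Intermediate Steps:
L(K, n) = 2*K + 2*n (L(K, n) = 2*(K + n) = 2*K + 2*n)
x(H) = √(1 + H) (x(H) = √(H + 1) = √(1 + H))
J(U, A) = (4 + U)*(A + U) (J(U, A) = (A + U)*(4 + U) = (4 + U)*(A + U))
u(W) = 5 (u(W) = (√(1 + 0))² + 4*0 + 4*√(1 + 0) + 0*√(1 + 0) = (√1)² + 0 + 4*√1 + 0*√1 = 1² + 0 + 4*1 + 0*1 = 1 + 0 + 4 + 0 = 5)
u(L(-2, 5))*9 + 85 = 5*9 + 85 = 45 + 85 = 130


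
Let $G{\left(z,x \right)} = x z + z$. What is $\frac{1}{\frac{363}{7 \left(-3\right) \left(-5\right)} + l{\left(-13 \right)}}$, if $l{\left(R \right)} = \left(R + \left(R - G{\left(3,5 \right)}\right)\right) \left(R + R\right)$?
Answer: $\frac{35}{40161} \approx 0.00087149$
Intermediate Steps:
$G{\left(z,x \right)} = z + x z$
$l{\left(R \right)} = 2 R \left(-18 + 2 R\right)$ ($l{\left(R \right)} = \left(R + \left(R - 3 \left(1 + 5\right)\right)\right) \left(R + R\right) = \left(R + \left(R - 3 \cdot 6\right)\right) 2 R = \left(R + \left(R - 18\right)\right) 2 R = \left(R + \left(-18 + R\right)\right) 2 R = \left(-18 + 2 R\right) 2 R = 2 R \left(-18 + 2 R\right)$)
$\frac{1}{\frac{363}{7 \left(-3\right) \left(-5\right)} + l{\left(-13 \right)}} = \frac{1}{\frac{363}{7 \left(-3\right) \left(-5\right)} + 4 \left(-13\right) \left(-9 - 13\right)} = \frac{1}{\frac{363}{\left(-21\right) \left(-5\right)} + 4 \left(-13\right) \left(-22\right)} = \frac{1}{\frac{363}{105} + 1144} = \frac{1}{363 \cdot \frac{1}{105} + 1144} = \frac{1}{\frac{121}{35} + 1144} = \frac{1}{\frac{40161}{35}} = \frac{35}{40161}$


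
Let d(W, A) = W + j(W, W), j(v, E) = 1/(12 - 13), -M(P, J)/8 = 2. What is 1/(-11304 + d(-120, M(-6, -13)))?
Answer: -1/11425 ≈ -8.7527e-5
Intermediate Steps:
M(P, J) = -16 (M(P, J) = -8*2 = -16)
j(v, E) = -1 (j(v, E) = 1/(-1) = -1)
d(W, A) = -1 + W (d(W, A) = W - 1 = -1 + W)
1/(-11304 + d(-120, M(-6, -13))) = 1/(-11304 + (-1 - 120)) = 1/(-11304 - 121) = 1/(-11425) = -1/11425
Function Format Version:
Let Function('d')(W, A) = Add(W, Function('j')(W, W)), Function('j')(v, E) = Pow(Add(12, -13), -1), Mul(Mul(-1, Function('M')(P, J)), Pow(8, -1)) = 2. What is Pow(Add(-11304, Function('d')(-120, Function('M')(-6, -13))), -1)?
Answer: Rational(-1, 11425) ≈ -8.7527e-5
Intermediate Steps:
Function('M')(P, J) = -16 (Function('M')(P, J) = Mul(-8, 2) = -16)
Function('j')(v, E) = -1 (Function('j')(v, E) = Pow(-1, -1) = -1)
Function('d')(W, A) = Add(-1, W) (Function('d')(W, A) = Add(W, -1) = Add(-1, W))
Pow(Add(-11304, Function('d')(-120, Function('M')(-6, -13))), -1) = Pow(Add(-11304, Add(-1, -120)), -1) = Pow(Add(-11304, -121), -1) = Pow(-11425, -1) = Rational(-1, 11425)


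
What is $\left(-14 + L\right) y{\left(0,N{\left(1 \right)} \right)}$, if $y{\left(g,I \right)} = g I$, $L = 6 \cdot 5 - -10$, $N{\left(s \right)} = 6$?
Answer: $0$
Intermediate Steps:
$L = 40$ ($L = 30 + 10 = 40$)
$y{\left(g,I \right)} = I g$
$\left(-14 + L\right) y{\left(0,N{\left(1 \right)} \right)} = \left(-14 + 40\right) 6 \cdot 0 = 26 \cdot 0 = 0$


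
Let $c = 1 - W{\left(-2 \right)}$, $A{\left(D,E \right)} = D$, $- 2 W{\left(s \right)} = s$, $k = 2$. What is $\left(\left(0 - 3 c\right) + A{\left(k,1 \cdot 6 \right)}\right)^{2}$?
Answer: $4$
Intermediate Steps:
$W{\left(s \right)} = - \frac{s}{2}$
$c = 0$ ($c = 1 - \left(- \frac{1}{2}\right) \left(-2\right) = 1 - 1 = 0$)
$\left(\left(0 - 3 c\right) + A{\left(k,1 \cdot 6 \right)}\right)^{2} = \left(\left(0 - 0\right) + 2\right)^{2} = \left(\left(0 + 0\right) + 2\right)^{2} = \left(0 + 2\right)^{2} = 2^{2} = 4$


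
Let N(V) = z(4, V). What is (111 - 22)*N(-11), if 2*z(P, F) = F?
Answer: -979/2 ≈ -489.50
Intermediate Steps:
z(P, F) = F/2
N(V) = V/2
(111 - 22)*N(-11) = (111 - 22)*((1/2)*(-11)) = 89*(-11/2) = -979/2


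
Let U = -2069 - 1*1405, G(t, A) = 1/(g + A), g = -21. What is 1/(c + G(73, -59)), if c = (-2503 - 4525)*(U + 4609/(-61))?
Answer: 4880/121737891459 ≈ 4.0086e-8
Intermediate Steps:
G(t, A) = 1/(-21 + A)
U = -3474 (U = -2069 - 1405 = -3474)
c = 1521723644/61 (c = (-2503 - 4525)*(-3474 + 4609/(-61)) = -7028*(-3474 + 4609*(-1/61)) = -7028*(-3474 - 4609/61) = -7028*(-216523/61) = 1521723644/61 ≈ 2.4946e+7)
1/(c + G(73, -59)) = 1/(1521723644/61 + 1/(-21 - 59)) = 1/(1521723644/61 + 1/(-80)) = 1/(1521723644/61 - 1/80) = 1/(121737891459/4880) = 4880/121737891459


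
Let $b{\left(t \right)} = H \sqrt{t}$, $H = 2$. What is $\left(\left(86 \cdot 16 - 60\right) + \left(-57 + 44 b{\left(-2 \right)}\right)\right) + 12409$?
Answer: $13668 + 88 i \sqrt{2} \approx 13668.0 + 124.45 i$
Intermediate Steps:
$b{\left(t \right)} = 2 \sqrt{t}$
$\left(\left(86 \cdot 16 - 60\right) + \left(-57 + 44 b{\left(-2 \right)}\right)\right) + 12409 = \left(\left(86 \cdot 16 - 60\right) - \left(57 - 44 \cdot 2 \sqrt{-2}\right)\right) + 12409 = \left(\left(1376 - 60\right) - \left(57 - 44 \cdot 2 i \sqrt{2}\right)\right) + 12409 = \left(1316 - \left(57 - 44 \cdot 2 i \sqrt{2}\right)\right) + 12409 = \left(1316 - \left(57 - 88 i \sqrt{2}\right)\right) + 12409 = \left(1259 + 88 i \sqrt{2}\right) + 12409 = 13668 + 88 i \sqrt{2}$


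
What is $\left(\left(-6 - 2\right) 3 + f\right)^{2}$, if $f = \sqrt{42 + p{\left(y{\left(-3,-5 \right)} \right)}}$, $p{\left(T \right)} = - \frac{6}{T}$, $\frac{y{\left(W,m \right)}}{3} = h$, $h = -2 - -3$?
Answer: $616 - 96 \sqrt{10} \approx 312.42$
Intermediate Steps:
$h = 1$ ($h = -2 + 3 = 1$)
$y{\left(W,m \right)} = 3$ ($y{\left(W,m \right)} = 3 \cdot 1 = 3$)
$f = 2 \sqrt{10}$ ($f = \sqrt{42 - \frac{6}{3}} = \sqrt{42 - 2} = \sqrt{40} = 2 \sqrt{10} \approx 6.3246$)
$\left(\left(-6 - 2\right) 3 + f\right)^{2} = \left(\left(-6 - 2\right) 3 + 2 \sqrt{10}\right)^{2} = \left(\left(-8\right) 3 + 2 \sqrt{10}\right)^{2} = \left(-24 + 2 \sqrt{10}\right)^{2}$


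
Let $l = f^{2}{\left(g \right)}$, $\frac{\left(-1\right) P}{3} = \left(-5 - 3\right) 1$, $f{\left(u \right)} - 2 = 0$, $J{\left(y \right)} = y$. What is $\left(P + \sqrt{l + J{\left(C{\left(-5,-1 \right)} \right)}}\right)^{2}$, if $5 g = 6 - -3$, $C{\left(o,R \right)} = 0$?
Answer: $676$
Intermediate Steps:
$g = \frac{9}{5}$ ($g = \frac{6 - -3}{5} = \frac{6 + 3}{5} = \frac{1}{5} \cdot 9 = \frac{9}{5} \approx 1.8$)
$f{\left(u \right)} = 2$ ($f{\left(u \right)} = 2 + 0 = 2$)
$P = 24$ ($P = - 3 \left(-5 - 3\right) 1 = - 3 \left(\left(-8\right) 1\right) = \left(-3\right) \left(-8\right) = 24$)
$l = 4$ ($l = 2^{2} = 4$)
$\left(P + \sqrt{l + J{\left(C{\left(-5,-1 \right)} \right)}}\right)^{2} = \left(24 + \sqrt{4 + 0}\right)^{2} = \left(24 + \sqrt{4}\right)^{2} = \left(24 + 2\right)^{2} = 26^{2} = 676$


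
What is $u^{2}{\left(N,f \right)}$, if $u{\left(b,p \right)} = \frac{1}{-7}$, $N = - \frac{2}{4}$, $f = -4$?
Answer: $\frac{1}{49} \approx 0.020408$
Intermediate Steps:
$N = - \frac{1}{2}$ ($N = \left(-2\right) \frac{1}{4} = - \frac{1}{2} \approx -0.5$)
$u{\left(b,p \right)} = - \frac{1}{7}$
$u^{2}{\left(N,f \right)} = \left(- \frac{1}{7}\right)^{2} = \frac{1}{49}$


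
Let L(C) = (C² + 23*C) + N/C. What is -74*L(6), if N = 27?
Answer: -13209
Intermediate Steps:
L(C) = C² + 23*C + 27/C (L(C) = (C² + 23*C) + 27/C = C² + 23*C + 27/C)
-74*L(6) = -74*(27 + 6²*(23 + 6))/6 = -37*(27 + 36*29)/3 = -37*(27 + 1044)/3 = -37*1071/3 = -74*357/2 = -13209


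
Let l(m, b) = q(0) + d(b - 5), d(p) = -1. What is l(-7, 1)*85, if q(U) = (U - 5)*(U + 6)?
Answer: -2635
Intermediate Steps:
q(U) = (-5 + U)*(6 + U)
l(m, b) = -31 (l(m, b) = (-30 + 0 + 0²) - 1 = (-30 + 0 + 0) - 1 = -30 - 1 = -31)
l(-7, 1)*85 = -31*85 = -2635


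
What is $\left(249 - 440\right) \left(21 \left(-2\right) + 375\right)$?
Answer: $-63603$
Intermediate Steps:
$\left(249 - 440\right) \left(21 \left(-2\right) + 375\right) = - 191 \left(-42 + 375\right) = \left(-191\right) 333 = -63603$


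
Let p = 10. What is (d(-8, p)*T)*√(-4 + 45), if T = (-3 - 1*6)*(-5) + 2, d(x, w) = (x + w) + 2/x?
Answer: 329*√41/4 ≈ 526.66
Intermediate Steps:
d(x, w) = w + x + 2/x (d(x, w) = (w + x) + 2/x = w + x + 2/x)
T = 47 (T = (-3 - 6)*(-5) + 2 = -9*(-5) + 2 = 45 + 2 = 47)
(d(-8, p)*T)*√(-4 + 45) = ((10 - 8 + 2/(-8))*47)*√(-4 + 45) = ((10 - 8 + 2*(-⅛))*47)*√41 = ((10 - 8 - ¼)*47)*√41 = ((7/4)*47)*√41 = 329*√41/4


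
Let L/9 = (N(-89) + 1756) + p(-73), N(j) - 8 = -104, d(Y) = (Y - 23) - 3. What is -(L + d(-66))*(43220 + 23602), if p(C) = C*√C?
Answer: -992173056 + 43902054*I*√73 ≈ -9.9217e+8 + 3.751e+8*I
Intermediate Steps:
d(Y) = -26 + Y (d(Y) = (-23 + Y) - 3 = -26 + Y)
N(j) = -96 (N(j) = 8 - 104 = -96)
p(C) = C^(3/2)
L = 14940 - 657*I*√73 (L = 9*((-96 + 1756) + (-73)^(3/2)) = 9*(1660 - 73*I*√73) = 14940 - 657*I*√73 ≈ 14940.0 - 5613.4*I)
-(L + d(-66))*(43220 + 23602) = -((14940 - 657*I*√73) + (-26 - 66))*(43220 + 23602) = -((14940 - 657*I*√73) - 92)*66822 = -(14848 - 657*I*√73)*66822 = -(992173056 - 43902054*I*√73) = -992173056 + 43902054*I*√73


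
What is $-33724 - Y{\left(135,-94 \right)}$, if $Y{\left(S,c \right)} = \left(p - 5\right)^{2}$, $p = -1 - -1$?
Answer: $-33749$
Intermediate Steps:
$p = 0$ ($p = -1 + 1 = 0$)
$Y{\left(S,c \right)} = 25$ ($Y{\left(S,c \right)} = \left(0 - 5\right)^{2} = \left(-5\right)^{2} = 25$)
$-33724 - Y{\left(135,-94 \right)} = -33724 - 25 = -33749$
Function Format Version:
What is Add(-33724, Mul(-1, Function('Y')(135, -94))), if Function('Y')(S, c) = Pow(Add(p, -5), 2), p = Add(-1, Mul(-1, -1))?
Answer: -33749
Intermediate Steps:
p = 0 (p = Add(-1, 1) = 0)
Function('Y')(S, c) = 25 (Function('Y')(S, c) = Pow(Add(0, -5), 2) = Pow(-5, 2) = 25)
Add(-33724, Mul(-1, Function('Y')(135, -94))) = Add(-33724, Mul(-1, 25)) = Add(-33724, -25) = -33749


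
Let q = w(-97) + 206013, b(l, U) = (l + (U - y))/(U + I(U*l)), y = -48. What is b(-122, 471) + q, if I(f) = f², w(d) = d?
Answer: 679910316409537/3301881915 ≈ 2.0592e+5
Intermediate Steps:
b(l, U) = (48 + U + l)/(U + U²*l²) (b(l, U) = (l + (U - 1*(-48)))/(U + (U*l)²) = (l + (U + 48))/(U + U²*l²) = (l + (48 + U))/(U + U²*l²) = (48 + U + l)/(U + U²*l²))
q = 205916 (q = -97 + 206013 = 205916)
b(-122, 471) + q = (48 + 471 - 122)/(471*(1 + 471*(-122)²)) + 205916 = (1/471)*397/(1 + 471*14884) + 205916 = (1/471)*397/(1 + 7010364) + 205916 = (1/471)*397/7010365 + 205916 = (1/471)*(1/7010365)*397 + 205916 = 397/3301881915 + 205916 = 679910316409537/3301881915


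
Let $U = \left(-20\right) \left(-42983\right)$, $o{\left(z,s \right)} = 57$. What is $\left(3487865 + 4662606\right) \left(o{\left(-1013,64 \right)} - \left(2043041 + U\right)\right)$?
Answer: $-23657915745324$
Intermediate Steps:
$U = 859660$
$\left(3487865 + 4662606\right) \left(o{\left(-1013,64 \right)} - \left(2043041 + U\right)\right) = \left(3487865 + 4662606\right) \left(57 - 2902701\right) = 8150471 \left(57 - 2902701\right) = 8150471 \left(-2902644\right) = -23657915745324$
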